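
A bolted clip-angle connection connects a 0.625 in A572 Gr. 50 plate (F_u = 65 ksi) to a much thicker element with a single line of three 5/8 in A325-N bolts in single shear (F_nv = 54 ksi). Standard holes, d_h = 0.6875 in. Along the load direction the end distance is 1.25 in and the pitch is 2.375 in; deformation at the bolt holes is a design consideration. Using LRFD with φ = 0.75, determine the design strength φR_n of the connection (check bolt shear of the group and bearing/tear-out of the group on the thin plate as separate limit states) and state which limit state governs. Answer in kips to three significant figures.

37.3 kips (bolt shear governs)

Bolt shear: A_b = π·0.625²/4 = 0.3068 in²; R_n = 54 × 0.3068 × 3 × 1 = 49.7 kips → 0.75 × 49.7 = 37.3 kips.
Bearing (1.2 l_c t F_u ≤ 2.4 d t F_u): upper limit = 2.4·0.625·0.625·65 = 60.94 kips.
  Edge l_c = 1.25 − 0.6875/2 = 0.9062 → r_n = 44.18 kips; interior l_c = 2.375 − 0.6875 = 1.688 → r_n = 60.94 kips.
  R_n,bearing = 1·44.18 + 2·60.94 = 166.1 kips → 0.75 × 166.1 = 125 kips.
Bolt shear governs: 37.3 kips.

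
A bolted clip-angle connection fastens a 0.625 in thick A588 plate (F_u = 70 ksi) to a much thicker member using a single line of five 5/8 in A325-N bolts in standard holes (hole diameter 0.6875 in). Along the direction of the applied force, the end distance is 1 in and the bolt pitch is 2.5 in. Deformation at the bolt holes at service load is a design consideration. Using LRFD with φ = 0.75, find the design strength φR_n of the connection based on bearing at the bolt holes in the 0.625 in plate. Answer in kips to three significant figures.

Per bolt r_n = 1.2 l_c t F_u ≤ 2.4 d t F_u; upper limit = 2.4 × 0.625 × 0.625 × 70 = 65.62 kips.
Edge bolt: l_c = 1 − 0.6875/2 = 0.6562 in → 1.2 × 0.6562 × 0.625 × 70 = 34.45 → r_n = 34.45 kips.
Interior bolts: l_c = 2.5 − 0.6875 = 1.812 in → 1.2 × 1.812 × 0.625 × 70 = 95.16 → r_n = 65.62 kips.
R_n = 1 × 34.45 + 4 × 65.62 = 297 kips.
Design strength φR_n = 0.75 × 297 = 223 kips.

223 kips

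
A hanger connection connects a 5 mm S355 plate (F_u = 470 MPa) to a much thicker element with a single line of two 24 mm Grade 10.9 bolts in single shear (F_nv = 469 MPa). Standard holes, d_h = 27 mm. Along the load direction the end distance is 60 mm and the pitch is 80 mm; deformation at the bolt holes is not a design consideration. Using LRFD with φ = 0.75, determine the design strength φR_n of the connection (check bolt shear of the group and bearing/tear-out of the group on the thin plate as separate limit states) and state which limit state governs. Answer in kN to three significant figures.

Bolt shear: A_b = π·24²/4 = 452.4 mm²; R_n = 469 × 452.4 × 2 × 1 / 1000 = 424.3 kN → 0.75 × 424.3 = 318 kN.
Bearing (1.5 l_c t F_u ≤ 3.0 d t F_u): upper limit = 3.0·24·5·470 / 1000 = 169.2 kN.
  Edge l_c = 60 − 27/2 = 46.5 → r_n = 163.9 kN; interior l_c = 80 − 27 = 53 → r_n = 169.2 kN.
  R_n,bearing = 1·163.9 + 1·169.2 = 333.1 kN → 0.75 × 333.1 = 250 kN.
Bearing governs: 250 kN.

250 kN (bearing governs)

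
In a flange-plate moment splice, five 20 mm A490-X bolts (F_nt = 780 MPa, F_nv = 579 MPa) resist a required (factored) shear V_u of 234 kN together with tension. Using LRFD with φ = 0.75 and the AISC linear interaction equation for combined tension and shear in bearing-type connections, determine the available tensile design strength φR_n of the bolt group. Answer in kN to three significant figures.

879 kN

A_b = π·20²/4 = 314.2 mm²; f_rv = 234 × 1000 / (5 × 314.2) = 149 MPa.
F'_nt = 1.3 F_nt − (F_nt / φF_nv) f_rv = 1.3·780 − (780/(0.75·579))·149 = 746.4 MPa, capped at F_nt → F'_nt = 746.4 MPa.
R_n = F'_nt · A_b · n = 746.4 × 314.2 × 5 / 1000 = 1172 kN.
Design strength φR_n = 0.75 × 1172 = 879 kN.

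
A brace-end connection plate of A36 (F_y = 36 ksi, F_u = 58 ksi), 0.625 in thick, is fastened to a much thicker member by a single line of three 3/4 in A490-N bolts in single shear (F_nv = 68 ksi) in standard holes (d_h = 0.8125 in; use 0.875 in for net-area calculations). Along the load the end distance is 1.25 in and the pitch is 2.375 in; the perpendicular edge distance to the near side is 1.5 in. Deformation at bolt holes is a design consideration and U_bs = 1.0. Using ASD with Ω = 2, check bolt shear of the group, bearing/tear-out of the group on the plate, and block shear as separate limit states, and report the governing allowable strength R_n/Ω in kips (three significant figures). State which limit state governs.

45.1 kips (bolt shear governs)

Bolt shear: A_b = π·0.75²/4 = 0.4418 in²; R_n = 68 × 0.4418 × 3 × 1 = 90.12 kips → 90.12 / 2 = 45.1 kips.
Bearing: edge l_c = 0.8438, r_n = 36.7 kips; interior l_c = 1.562, r_n = 65.25 kips; R_n = 36.7 + 2·65.25 = 167.2 kips → 83.6 kips.
Block shear: A_gv = 3.75, A_nv = 2.383, A_nt = 0.6641 in²; R_n = min(0.6F_uA_nv, 0.6F_yA_gv) + U_bs·F_u·A_nt = 119.5 kips → 59.8 kips.
Bolt shear governs: 45.1 kips.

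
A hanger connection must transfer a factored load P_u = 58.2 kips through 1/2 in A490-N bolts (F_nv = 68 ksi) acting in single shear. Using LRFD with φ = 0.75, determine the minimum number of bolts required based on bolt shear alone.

A_b = π·0.5²/4 = 0.1963 in².
Per-bolt design strength φR_n = 0.75 × 68 × 0.1963 × 1 = 10.01 kips.
n ≥ 58.2 / 10.01 = 5.812 → use 6 bolts.

6 bolts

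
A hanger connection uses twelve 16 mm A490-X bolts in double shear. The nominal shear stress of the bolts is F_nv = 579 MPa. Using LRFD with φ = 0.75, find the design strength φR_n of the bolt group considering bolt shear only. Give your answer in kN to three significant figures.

A_b = π × 16² / 4 = 201.1 mm².
R_n = F_nv · A_b · n · n_s = 579 × 201.1 × 12 × 2 / 1000 = 2794 kN.
Design strength φR_n = 0.75 × 2794 = 2100 kN.

2100 kN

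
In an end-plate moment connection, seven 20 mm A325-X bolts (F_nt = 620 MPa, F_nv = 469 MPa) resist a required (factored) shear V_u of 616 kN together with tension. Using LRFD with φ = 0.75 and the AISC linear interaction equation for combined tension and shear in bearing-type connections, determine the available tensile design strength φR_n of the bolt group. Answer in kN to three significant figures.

515 kN

A_b = π·20²/4 = 314.2 mm²; f_rv = 616 × 1000 / (7 × 314.2) = 280.1 MPa.
F'_nt = 1.3 F_nt − (F_nt / φF_nv) f_rv = 1.3·620 − (620/(0.75·469))·280.1 = 312.3 MPa, capped at F_nt → F'_nt = 312.3 MPa.
R_n = F'_nt · A_b · n = 312.3 × 314.2 × 7 / 1000 = 686.7 kN.
Design strength φR_n = 0.75 × 686.7 = 515 kN.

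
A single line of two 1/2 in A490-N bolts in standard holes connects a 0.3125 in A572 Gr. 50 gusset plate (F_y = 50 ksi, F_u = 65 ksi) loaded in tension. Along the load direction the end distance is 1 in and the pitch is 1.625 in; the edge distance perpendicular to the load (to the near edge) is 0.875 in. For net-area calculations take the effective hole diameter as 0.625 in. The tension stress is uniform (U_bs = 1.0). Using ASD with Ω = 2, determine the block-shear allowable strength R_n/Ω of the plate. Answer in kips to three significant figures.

16 kips

Shear plane L_v = 1 + 1·1.625 = 2.625 in; A_gv = 2.625 × 0.3125 = 0.8203 in².
A_nv = (2.625 − 1.5·0.625) × 0.3125 = 0.5273 in².
A_nt = (0.875 − 0.5·0.625) × 0.3125 = 0.1758 in².
0.6 F_u A_nv = 20.57 kips; 0.6 F_y A_gv = 24.61 kips → shear rupture governs the shear term.
R_n = 20.57 + 1.0 × 65 × 0.1758 = 31.99 kips.
Allowable strength R_n/Ω = 31.99 / 2 = 16 kips.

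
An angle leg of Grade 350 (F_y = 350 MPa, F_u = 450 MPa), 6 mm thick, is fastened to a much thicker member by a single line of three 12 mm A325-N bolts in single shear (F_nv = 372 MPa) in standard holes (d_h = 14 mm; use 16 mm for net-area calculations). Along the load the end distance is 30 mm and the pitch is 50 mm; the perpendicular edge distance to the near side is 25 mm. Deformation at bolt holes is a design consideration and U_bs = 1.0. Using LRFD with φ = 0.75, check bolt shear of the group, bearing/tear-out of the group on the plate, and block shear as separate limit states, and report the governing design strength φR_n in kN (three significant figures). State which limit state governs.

94.7 kN (bolt shear governs)

Bolt shear: A_b = π·12²/4 = 113.1 mm²; R_n = 372 × 113.1 × 3 × 1 / 1000 = 126.2 kN → 0.75 × 126.2 = 94.7 kN.
Bearing: edge l_c = 23, r_n = 74.52 kN; interior l_c = 36, r_n = 77.76 kN; R_n = 74.52 + 2·77.76 = 230 kN → 173 kN.
Block shear: A_gv = 780, A_nv = 540, A_nt = 102 mm²; R_n = min(0.6F_uA_nv, 0.6F_yA_gv) + U_bs·F_u·A_nt = 191.7 kN → 144 kN.
Bolt shear governs: 94.7 kN.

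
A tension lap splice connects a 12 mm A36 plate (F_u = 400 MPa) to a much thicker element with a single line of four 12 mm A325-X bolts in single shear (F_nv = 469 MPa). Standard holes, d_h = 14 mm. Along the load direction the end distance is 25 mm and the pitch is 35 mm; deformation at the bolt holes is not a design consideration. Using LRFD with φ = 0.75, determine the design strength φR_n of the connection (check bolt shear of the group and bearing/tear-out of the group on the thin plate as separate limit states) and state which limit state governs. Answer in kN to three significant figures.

159 kN (bolt shear governs)

Bolt shear: A_b = π·12²/4 = 113.1 mm²; R_n = 469 × 113.1 × 4 × 1 / 1000 = 212.2 kN → 0.75 × 212.2 = 159 kN.
Bearing (1.5 l_c t F_u ≤ 3.0 d t F_u): upper limit = 3.0·12·12·400 / 1000 = 172.8 kN.
  Edge l_c = 25 − 14/2 = 18 → r_n = 129.6 kN; interior l_c = 35 − 14 = 21 → r_n = 151.2 kN.
  R_n,bearing = 1·129.6 + 3·151.2 = 583.2 kN → 0.75 × 583.2 = 437 kN.
Bolt shear governs: 159 kN.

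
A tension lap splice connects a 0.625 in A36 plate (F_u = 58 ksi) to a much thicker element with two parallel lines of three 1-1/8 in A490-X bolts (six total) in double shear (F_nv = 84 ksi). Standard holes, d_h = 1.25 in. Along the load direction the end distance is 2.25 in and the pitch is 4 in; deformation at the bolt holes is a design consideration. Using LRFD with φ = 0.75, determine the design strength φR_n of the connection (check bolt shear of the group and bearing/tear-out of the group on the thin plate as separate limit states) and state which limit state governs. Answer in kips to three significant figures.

Bolt shear: A_b = π·1.125²/4 = 0.994 in²; R_n = 84 × 0.994 × 6 × 2 = 1002 kips → 0.75 × 1002 = 751 kips.
Bearing (1.2 l_c t F_u ≤ 2.4 d t F_u): upper limit = 2.4·1.125·0.625·58 = 97.87 kips.
  Edge l_c = 2.25 − 1.25/2 = 1.625 → r_n = 70.69 kips; interior l_c = 4 − 1.25 = 2.75 → r_n = 97.87 kips.
  R_n,bearing = 2·70.69 + 4·97.87 = 532.9 kips → 0.75 × 532.9 = 400 kips.
Bearing governs: 400 kips.

400 kips (bearing governs)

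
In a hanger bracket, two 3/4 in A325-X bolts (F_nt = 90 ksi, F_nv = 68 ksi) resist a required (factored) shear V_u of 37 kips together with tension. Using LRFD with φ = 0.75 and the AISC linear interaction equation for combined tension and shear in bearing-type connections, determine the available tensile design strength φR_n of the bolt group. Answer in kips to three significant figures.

28.6 kips

A_b = π·0.75²/4 = 0.4418 in²; f_rv = 37 / (2 × 0.4418) = 41.88 ksi.
F'_nt = 1.3 F_nt − (F_nt / φF_nv) f_rv = 1.3·90 − (90/(0.75·68))·41.88 = 43.1 ksi, capped at F_nt → F'_nt = 43.1 ksi.
R_n = F'_nt · A_b · n = 43.1 × 0.4418 × 2 = 38.08 kips.
Design strength φR_n = 0.75 × 38.08 = 28.6 kips.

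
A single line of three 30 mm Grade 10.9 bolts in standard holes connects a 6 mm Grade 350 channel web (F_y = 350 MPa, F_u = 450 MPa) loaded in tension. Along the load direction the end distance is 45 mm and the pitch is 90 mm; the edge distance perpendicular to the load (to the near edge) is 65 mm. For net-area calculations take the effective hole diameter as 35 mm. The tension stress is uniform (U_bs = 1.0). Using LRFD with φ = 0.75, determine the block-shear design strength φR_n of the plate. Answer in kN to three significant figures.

263 kN

Shear plane L_v = 45 + 2·90 = 225 mm; A_gv = 225 × 6 = 1350 mm².
A_nv = (225 − 2.5·35) × 6 = 825 mm².
A_nt = (65 − 0.5·35) × 6 = 285 mm².
0.6 F_u A_nv = 222.8 kN; 0.6 F_y A_gv = 283.5 kN → shear rupture governs the shear term.
R_n = 222.8 + 1.0 × 450 × 285 / 1000 = 351 kN.
Design strength φR_n = 0.75 × 351 = 263 kN.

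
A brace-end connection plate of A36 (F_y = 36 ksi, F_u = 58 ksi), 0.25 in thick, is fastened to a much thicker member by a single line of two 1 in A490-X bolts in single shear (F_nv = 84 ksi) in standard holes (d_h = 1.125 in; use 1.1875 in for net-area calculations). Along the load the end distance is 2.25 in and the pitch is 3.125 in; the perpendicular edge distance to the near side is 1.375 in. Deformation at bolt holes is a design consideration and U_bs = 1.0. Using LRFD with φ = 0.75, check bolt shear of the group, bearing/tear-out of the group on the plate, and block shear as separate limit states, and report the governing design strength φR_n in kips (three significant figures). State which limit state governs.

Bolt shear: A_b = π·1²/4 = 0.7854 in²; R_n = 84 × 0.7854 × 2 × 1 = 131.9 kips → 0.75 × 131.9 = 99 kips.
Bearing: edge l_c = 1.688, r_n = 29.36 kips; interior l_c = 2, r_n = 34.8 kips; R_n = 29.36 + 1·34.8 = 64.16 kips → 48.1 kips.
Block shear: A_gv = 1.344, A_nv = 0.8984, A_nt = 0.1953 in²; R_n = min(0.6F_uA_nv, 0.6F_yA_gv) + U_bs·F_u·A_nt = 40.35 kips → 30.3 kips.
Block shear governs: 30.3 kips.

30.3 kips (block shear governs)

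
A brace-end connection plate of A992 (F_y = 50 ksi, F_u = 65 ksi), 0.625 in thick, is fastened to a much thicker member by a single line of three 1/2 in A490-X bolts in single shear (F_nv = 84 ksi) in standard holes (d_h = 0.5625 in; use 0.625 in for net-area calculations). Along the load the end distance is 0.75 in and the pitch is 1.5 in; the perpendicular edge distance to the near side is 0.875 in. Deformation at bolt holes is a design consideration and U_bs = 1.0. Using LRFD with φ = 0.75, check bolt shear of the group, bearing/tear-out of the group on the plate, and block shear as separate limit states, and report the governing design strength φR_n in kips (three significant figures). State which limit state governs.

Bolt shear: A_b = π·0.5²/4 = 0.1963 in²; R_n = 84 × 0.1963 × 3 × 1 = 49.48 kips → 0.75 × 49.48 = 37.1 kips.
Bearing: edge l_c = 0.4688, r_n = 22.85 kips; interior l_c = 0.9375, r_n = 45.7 kips; R_n = 22.85 + 2·45.7 = 114.3 kips → 85.7 kips.
Block shear: A_gv = 2.344, A_nv = 1.367, A_nt = 0.3516 in²; R_n = min(0.6F_uA_nv, 0.6F_yA_gv) + U_bs·F_u·A_nt = 76.17 kips → 57.1 kips.
Bolt shear governs: 37.1 kips.

37.1 kips (bolt shear governs)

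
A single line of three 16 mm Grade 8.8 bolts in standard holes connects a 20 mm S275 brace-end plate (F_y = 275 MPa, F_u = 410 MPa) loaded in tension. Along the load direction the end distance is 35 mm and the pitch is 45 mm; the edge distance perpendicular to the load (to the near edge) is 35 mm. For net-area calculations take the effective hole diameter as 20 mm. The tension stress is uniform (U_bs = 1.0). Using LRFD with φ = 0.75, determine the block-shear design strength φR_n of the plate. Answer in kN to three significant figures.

430 kN

Shear plane L_v = 35 + 2·45 = 125 mm; A_gv = 125 × 20 = 2500 mm².
A_nv = (125 − 2.5·20) × 20 = 1500 mm².
A_nt = (35 − 0.5·20) × 20 = 500 mm².
0.6 F_u A_nv = 369 kN; 0.6 F_y A_gv = 412.5 kN → shear rupture governs the shear term.
R_n = 369 + 1.0 × 410 × 500 / 1000 = 574 kN.
Design strength φR_n = 0.75 × 574 = 430 kN.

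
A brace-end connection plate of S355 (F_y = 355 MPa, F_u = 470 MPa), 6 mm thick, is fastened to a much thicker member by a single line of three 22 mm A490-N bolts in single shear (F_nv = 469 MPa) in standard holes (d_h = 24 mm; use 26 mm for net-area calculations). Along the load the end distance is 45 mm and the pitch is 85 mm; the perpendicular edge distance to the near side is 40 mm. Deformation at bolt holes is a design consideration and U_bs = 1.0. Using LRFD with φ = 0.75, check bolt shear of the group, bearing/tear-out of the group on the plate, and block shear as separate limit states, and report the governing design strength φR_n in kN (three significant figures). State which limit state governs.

247 kN (block shear governs)

Bolt shear: A_b = π·22²/4 = 380.1 mm²; R_n = 469 × 380.1 × 3 × 1 / 1000 = 534.8 kN → 0.75 × 534.8 = 401 kN.
Bearing: edge l_c = 33, r_n = 111.7 kN; interior l_c = 61, r_n = 148.9 kN; R_n = 111.7 + 2·148.9 = 409.5 kN → 307 kN.
Block shear: A_gv = 1290, A_nv = 900, A_nt = 162 mm²; R_n = min(0.6F_uA_nv, 0.6F_yA_gv) + U_bs·F_u·A_nt = 329.9 kN → 247 kN.
Block shear governs: 247 kN.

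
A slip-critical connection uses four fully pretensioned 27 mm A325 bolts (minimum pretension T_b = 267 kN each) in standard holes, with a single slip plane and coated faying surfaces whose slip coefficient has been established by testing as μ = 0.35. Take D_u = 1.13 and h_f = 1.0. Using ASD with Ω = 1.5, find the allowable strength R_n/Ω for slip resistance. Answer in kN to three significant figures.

R_n = μ · D_u · h_f · T_b · n_s · n_b = 0.35 × 1.13 × 1.0 × 267 × 1 × 4 = 422.4 kN.
Allowable strength R_n/Ω = 422.4 / 1.5 = 282 kN.

282 kN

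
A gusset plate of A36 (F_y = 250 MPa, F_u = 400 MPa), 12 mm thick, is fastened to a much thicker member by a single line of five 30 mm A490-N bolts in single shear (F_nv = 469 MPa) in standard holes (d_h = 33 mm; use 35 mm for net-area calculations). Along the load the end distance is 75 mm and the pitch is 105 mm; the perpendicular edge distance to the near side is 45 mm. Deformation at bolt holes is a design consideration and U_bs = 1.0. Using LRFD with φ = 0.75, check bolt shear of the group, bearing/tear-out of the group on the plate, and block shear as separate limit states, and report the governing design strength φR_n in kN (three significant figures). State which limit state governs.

Bolt shear: A_b = π·30²/4 = 706.9 mm²; R_n = 469 × 706.9 × 5 × 1 / 1000 = 1658 kN → 0.75 × 1658 = 1240 kN.
Bearing: edge l_c = 58.5, r_n = 337 kN; interior l_c = 72, r_n = 345.6 kN; R_n = 337 + 4·345.6 = 1719 kN → 1290 kN.
Block shear: A_gv = 5940, A_nv = 4050, A_nt = 330 mm²; R_n = min(0.6F_uA_nv, 0.6F_yA_gv) + U_bs·F_u·A_nt = 1023 kN → 767 kN.
Block shear governs: 767 kN.

767 kN (block shear governs)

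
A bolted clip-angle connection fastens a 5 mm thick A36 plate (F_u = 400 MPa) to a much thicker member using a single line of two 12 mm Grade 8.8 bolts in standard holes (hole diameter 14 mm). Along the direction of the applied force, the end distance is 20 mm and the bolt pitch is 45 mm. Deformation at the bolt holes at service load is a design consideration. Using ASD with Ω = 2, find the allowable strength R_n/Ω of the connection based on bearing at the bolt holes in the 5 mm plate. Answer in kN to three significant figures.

44.4 kN

Per bolt r_n = 1.2 l_c t F_u ≤ 2.4 d t F_u; upper limit = 2.4 × 12 × 5 × 400 / 1000 = 57.6 kN.
Edge bolt: l_c = 20 − 14/2 = 13 mm → 1.2 × 13 × 5 × 400 / 1000 = 31.2 → r_n = 31.2 kN.
Interior bolts: l_c = 45 − 14 = 31 mm → 1.2 × 31 × 5 × 400 / 1000 = 74.4 → r_n = 57.6 kN.
R_n = 1 × 31.2 + 1 × 57.6 = 88.8 kN.
Allowable strength R_n/Ω = 88.8 / 2 = 44.4 kN.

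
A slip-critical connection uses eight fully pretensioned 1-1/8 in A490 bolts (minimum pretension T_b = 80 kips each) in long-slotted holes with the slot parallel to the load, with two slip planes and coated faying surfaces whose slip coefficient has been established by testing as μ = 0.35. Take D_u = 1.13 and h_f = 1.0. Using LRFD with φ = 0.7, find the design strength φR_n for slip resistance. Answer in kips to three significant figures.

354 kips

R_n = μ · D_u · h_f · T_b · n_s · n_b = 0.35 × 1.13 × 1.0 × 80 × 2 × 8 = 506.2 kips.
Design strength φR_n = 0.7 × 506.2 = 354 kips.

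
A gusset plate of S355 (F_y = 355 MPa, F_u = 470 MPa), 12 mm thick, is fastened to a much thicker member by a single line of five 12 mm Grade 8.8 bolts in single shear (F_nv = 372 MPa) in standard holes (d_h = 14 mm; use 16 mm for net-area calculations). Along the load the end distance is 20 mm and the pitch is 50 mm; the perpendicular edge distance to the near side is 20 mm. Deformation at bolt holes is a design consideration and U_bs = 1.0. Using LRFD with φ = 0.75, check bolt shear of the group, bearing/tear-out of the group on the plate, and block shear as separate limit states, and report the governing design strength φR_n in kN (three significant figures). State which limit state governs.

158 kN (bolt shear governs)

Bolt shear: A_b = π·12²/4 = 113.1 mm²; R_n = 372 × 113.1 × 5 × 1 / 1000 = 210.4 kN → 0.75 × 210.4 = 158 kN.
Bearing: edge l_c = 13, r_n = 87.98 kN; interior l_c = 36, r_n = 162.4 kN; R_n = 87.98 + 4·162.4 = 737.7 kN → 553 kN.
Block shear: A_gv = 2640, A_nv = 1776, A_nt = 144 mm²; R_n = min(0.6F_uA_nv, 0.6F_yA_gv) + U_bs·F_u·A_nt = 568.5 kN → 426 kN.
Bolt shear governs: 158 kN.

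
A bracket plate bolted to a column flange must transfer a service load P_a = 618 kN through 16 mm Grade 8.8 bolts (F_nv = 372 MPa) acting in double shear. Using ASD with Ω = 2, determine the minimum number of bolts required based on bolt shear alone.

A_b = π·16²/4 = 201.1 mm².
Per-bolt allowable strength R_n/Ω = 372 × 201.1 × 2 / 1000 / 2 = 74.8 kN.
n ≥ 618 / 74.8 = 8.263 → use 9 bolts.

9 bolts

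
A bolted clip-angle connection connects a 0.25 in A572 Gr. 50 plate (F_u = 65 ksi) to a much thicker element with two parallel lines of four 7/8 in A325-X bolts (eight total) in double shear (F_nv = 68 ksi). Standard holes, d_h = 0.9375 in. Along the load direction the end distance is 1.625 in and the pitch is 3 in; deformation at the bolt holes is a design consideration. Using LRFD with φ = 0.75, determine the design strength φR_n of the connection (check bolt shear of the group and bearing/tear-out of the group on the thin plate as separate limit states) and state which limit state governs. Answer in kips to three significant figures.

187 kips (bearing governs)

Bolt shear: A_b = π·0.875²/4 = 0.6013 in²; R_n = 68 × 0.6013 × 8 × 2 = 654.2 kips → 0.75 × 654.2 = 491 kips.
Bearing (1.2 l_c t F_u ≤ 2.4 d t F_u): upper limit = 2.4·0.875·0.25·65 = 34.12 kips.
  Edge l_c = 1.625 − 0.9375/2 = 1.156 → r_n = 22.55 kips; interior l_c = 3 − 0.9375 = 2.062 → r_n = 34.12 kips.
  R_n,bearing = 2·22.55 + 6·34.12 = 249.8 kips → 0.75 × 249.8 = 187 kips.
Bearing governs: 187 kips.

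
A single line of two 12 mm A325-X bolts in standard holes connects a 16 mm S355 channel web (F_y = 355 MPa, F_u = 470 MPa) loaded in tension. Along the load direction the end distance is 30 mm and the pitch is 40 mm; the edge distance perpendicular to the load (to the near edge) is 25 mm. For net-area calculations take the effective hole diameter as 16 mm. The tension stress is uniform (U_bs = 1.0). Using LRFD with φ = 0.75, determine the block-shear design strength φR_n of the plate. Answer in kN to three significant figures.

Shear plane L_v = 30 + 1·40 = 70 mm; A_gv = 70 × 16 = 1120 mm².
A_nv = (70 − 1.5·16) × 16 = 736 mm².
A_nt = (25 − 0.5·16) × 16 = 272 mm².
0.6 F_u A_nv = 207.6 kN; 0.6 F_y A_gv = 238.6 kN → shear rupture governs the shear term.
R_n = 207.6 + 1.0 × 470 × 272 / 1000 = 335.4 kN.
Design strength φR_n = 0.75 × 335.4 = 252 kN.

252 kN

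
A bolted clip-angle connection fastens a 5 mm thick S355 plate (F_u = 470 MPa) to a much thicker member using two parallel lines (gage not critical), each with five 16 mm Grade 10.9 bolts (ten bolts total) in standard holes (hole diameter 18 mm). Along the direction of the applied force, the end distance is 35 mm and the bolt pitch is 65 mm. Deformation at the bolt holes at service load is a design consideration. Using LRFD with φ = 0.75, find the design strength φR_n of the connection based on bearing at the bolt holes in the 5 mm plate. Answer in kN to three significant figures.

651 kN

Per bolt r_n = 1.2 l_c t F_u ≤ 2.4 d t F_u; upper limit = 2.4 × 16 × 5 × 470 / 1000 = 90.24 kN.
Edge bolt: l_c = 35 − 18/2 = 26 mm → 1.2 × 26 × 5 × 470 / 1000 = 73.32 → r_n = 73.32 kN.
Interior bolts: l_c = 65 − 18 = 47 mm → 1.2 × 47 × 5 × 470 / 1000 = 132.5 → r_n = 90.24 kN.
R_n = 2 × 73.32 + 8 × 90.24 = 868.6 kN.
Design strength φR_n = 0.75 × 868.6 = 651 kN.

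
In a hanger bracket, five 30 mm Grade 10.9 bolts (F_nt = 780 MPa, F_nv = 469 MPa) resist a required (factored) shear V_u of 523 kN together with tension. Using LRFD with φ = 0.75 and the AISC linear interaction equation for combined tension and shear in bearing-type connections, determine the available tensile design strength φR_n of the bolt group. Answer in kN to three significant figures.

1820 kN

A_b = π·30²/4 = 706.9 mm²; f_rv = 523 × 1000 / (5 × 706.9) = 148 MPa.
F'_nt = 1.3 F_nt − (F_nt / φF_nv) f_rv = 1.3·780 − (780/(0.75·469))·148 = 685.9 MPa, capped at F_nt → F'_nt = 685.9 MPa.
R_n = F'_nt · A_b · n = 685.9 × 706.9 × 5 / 1000 = 2424 kN.
Design strength φR_n = 0.75 × 2424 = 1820 kN.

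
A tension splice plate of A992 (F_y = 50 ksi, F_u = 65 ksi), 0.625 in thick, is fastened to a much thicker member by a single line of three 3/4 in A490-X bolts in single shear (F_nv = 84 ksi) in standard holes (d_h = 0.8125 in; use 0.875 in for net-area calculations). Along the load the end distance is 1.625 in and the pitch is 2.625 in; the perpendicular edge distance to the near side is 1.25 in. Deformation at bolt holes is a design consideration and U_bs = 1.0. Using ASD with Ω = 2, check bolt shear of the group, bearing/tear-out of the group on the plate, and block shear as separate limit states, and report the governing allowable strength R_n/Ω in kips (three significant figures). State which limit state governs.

55.7 kips (bolt shear governs)

Bolt shear: A_b = π·0.75²/4 = 0.4418 in²; R_n = 84 × 0.4418 × 3 × 1 = 111.3 kips → 111.3 / 2 = 55.7 kips.
Bearing: edge l_c = 1.219, r_n = 59.41 kips; interior l_c = 1.812, r_n = 73.12 kips; R_n = 59.41 + 2·73.12 = 205.7 kips → 103 kips.
Block shear: A_gv = 4.297, A_nv = 2.93, A_nt = 0.5078 in²; R_n = min(0.6F_uA_nv, 0.6F_yA_gv) + U_bs·F_u·A_nt = 147.3 kips → 73.6 kips.
Bolt shear governs: 55.7 kips.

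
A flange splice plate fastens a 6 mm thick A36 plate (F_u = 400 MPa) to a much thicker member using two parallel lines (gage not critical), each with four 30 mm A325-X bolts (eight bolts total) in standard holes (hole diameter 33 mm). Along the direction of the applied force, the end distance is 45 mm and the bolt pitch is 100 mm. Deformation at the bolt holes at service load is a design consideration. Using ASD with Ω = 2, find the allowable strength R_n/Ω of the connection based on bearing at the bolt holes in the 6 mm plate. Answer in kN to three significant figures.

Per bolt r_n = 1.2 l_c t F_u ≤ 2.4 d t F_u; upper limit = 2.4 × 30 × 6 × 400 / 1000 = 172.8 kN.
Edge bolt: l_c = 45 − 33/2 = 28.5 mm → 1.2 × 28.5 × 6 × 400 / 1000 = 82.08 → r_n = 82.08 kN.
Interior bolts: l_c = 100 − 33 = 67 mm → 1.2 × 67 × 6 × 400 / 1000 = 193 → r_n = 172.8 kN.
R_n = 2 × 82.08 + 6 × 172.8 = 1201 kN.
Allowable strength R_n/Ω = 1201 / 2 = 600 kN.

600 kN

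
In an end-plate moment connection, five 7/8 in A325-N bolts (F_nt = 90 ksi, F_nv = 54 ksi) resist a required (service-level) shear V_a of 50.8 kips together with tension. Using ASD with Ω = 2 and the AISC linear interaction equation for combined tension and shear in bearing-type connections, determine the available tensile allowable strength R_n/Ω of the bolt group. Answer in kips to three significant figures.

A_b = π·0.875²/4 = 0.6013 in²; f_rv = 50.8 / (5 × 0.6013) = 16.9 ksi.
F'_nt = 1.3 F_nt − (Ω F_nt / F_nv) f_rv = 1.3·90 − (2·90/54)·16.9 = 60.68 ksi, capped at F_nt → F'_nt = 60.68 ksi.
R_n = F'_nt · A_b · n = 60.68 × 0.6013 × 5 = 182.4 kips.
Allowable strength R_n/Ω = 182.4 / 2 = 91.2 kips.

91.2 kips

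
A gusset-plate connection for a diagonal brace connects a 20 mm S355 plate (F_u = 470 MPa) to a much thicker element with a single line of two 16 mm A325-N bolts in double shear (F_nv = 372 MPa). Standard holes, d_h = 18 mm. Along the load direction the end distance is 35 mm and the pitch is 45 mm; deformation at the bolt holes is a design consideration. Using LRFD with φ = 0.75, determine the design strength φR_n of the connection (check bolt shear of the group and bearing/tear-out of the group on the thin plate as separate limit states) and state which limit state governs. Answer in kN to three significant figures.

224 kN (bolt shear governs)

Bolt shear: A_b = π·16²/4 = 201.1 mm²; R_n = 372 × 201.1 × 2 × 2 / 1000 = 299.2 kN → 0.75 × 299.2 = 224 kN.
Bearing (1.2 l_c t F_u ≤ 2.4 d t F_u): upper limit = 2.4·16·20·470 / 1000 = 361 kN.
  Edge l_c = 35 − 18/2 = 26 → r_n = 293.3 kN; interior l_c = 45 − 18 = 27 → r_n = 304.6 kN.
  R_n,bearing = 1·293.3 + 1·304.6 = 597.8 kN → 0.75 × 597.8 = 448 kN.
Bolt shear governs: 224 kN.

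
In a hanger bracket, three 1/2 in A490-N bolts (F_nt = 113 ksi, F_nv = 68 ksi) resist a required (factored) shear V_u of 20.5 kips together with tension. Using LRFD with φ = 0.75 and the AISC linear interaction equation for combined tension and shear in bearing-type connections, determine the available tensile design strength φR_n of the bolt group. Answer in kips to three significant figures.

A_b = π·0.5²/4 = 0.1963 in²; f_rv = 20.5 / (3 × 0.1963) = 34.8 ksi.
F'_nt = 1.3 F_nt − (F_nt / φF_nv) f_rv = 1.3·113 − (113/(0.75·68))·34.8 = 69.79 ksi, capped at F_nt → F'_nt = 69.79 ksi.
R_n = F'_nt · A_b · n = 69.79 × 0.1963 × 3 = 41.11 kips.
Design strength φR_n = 0.75 × 41.11 = 30.8 kips.

30.8 kips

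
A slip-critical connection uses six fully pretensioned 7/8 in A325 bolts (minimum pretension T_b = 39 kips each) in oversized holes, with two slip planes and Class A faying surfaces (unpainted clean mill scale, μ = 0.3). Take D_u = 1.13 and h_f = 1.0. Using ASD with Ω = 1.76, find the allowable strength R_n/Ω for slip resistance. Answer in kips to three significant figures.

90.1 kips

R_n = μ · D_u · h_f · T_b · n_s · n_b = 0.3 × 1.13 × 1.0 × 39 × 2 × 6 = 158.7 kips.
Allowable strength R_n/Ω = 158.7 / 1.76 = 90.1 kips.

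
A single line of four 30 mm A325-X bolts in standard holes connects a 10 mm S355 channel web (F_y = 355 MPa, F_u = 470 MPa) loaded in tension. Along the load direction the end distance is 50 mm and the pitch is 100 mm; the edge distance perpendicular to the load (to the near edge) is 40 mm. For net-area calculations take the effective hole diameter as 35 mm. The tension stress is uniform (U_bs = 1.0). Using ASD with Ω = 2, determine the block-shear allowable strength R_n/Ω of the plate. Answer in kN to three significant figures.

374 kN

Shear plane L_v = 50 + 3·100 = 350 mm; A_gv = 350 × 10 = 3500 mm².
A_nv = (350 − 3.5·35) × 10 = 2275 mm².
A_nt = (40 − 0.5·35) × 10 = 225 mm².
0.6 F_u A_nv = 641.6 kN; 0.6 F_y A_gv = 745.5 kN → shear rupture governs the shear term.
R_n = 641.6 + 1.0 × 470 × 225 / 1000 = 747.3 kN.
Allowable strength R_n/Ω = 747.3 / 2 = 374 kN.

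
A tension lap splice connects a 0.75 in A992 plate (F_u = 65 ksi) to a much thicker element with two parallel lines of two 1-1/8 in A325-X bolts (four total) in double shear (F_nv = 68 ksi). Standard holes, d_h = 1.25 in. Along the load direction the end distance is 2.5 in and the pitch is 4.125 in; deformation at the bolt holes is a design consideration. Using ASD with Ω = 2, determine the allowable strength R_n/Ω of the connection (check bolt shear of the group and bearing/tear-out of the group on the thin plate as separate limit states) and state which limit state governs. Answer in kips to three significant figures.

Bolt shear: A_b = π·1.125²/4 = 0.994 in²; R_n = 68 × 0.994 × 4 × 2 = 540.7 kips → 540.7 / 2 = 270 kips.
Bearing (1.2 l_c t F_u ≤ 2.4 d t F_u): upper limit = 2.4·1.125·0.75·65 = 131.6 kips.
  Edge l_c = 2.5 − 1.25/2 = 1.875 → r_n = 109.7 kips; interior l_c = 4.125 − 1.25 = 2.875 → r_n = 131.6 kips.
  R_n,bearing = 2·109.7 + 2·131.6 = 482.6 kips → 482.6 / 2 = 241 kips.
Bearing governs: 241 kips.

241 kips (bearing governs)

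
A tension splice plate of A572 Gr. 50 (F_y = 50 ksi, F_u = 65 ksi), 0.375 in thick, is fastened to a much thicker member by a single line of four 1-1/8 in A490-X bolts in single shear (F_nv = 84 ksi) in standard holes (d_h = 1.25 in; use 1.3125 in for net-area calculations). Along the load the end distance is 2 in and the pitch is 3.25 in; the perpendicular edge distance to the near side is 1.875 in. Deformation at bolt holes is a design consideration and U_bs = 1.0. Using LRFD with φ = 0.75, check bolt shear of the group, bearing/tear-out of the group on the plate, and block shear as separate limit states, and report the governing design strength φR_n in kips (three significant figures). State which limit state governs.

101 kips (block shear governs)

Bolt shear: A_b = π·1.125²/4 = 0.994 in²; R_n = 84 × 0.994 × 4 × 1 = 334 kips → 0.75 × 334 = 250 kips.
Bearing: edge l_c = 1.375, r_n = 40.22 kips; interior l_c = 2, r_n = 58.5 kips; R_n = 40.22 + 3·58.5 = 215.7 kips → 162 kips.
Block shear: A_gv = 4.406, A_nv = 2.684, A_nt = 0.457 in²; R_n = min(0.6F_uA_nv, 0.6F_yA_gv) + U_bs·F_u·A_nt = 134.4 kips → 101 kips.
Block shear governs: 101 kips.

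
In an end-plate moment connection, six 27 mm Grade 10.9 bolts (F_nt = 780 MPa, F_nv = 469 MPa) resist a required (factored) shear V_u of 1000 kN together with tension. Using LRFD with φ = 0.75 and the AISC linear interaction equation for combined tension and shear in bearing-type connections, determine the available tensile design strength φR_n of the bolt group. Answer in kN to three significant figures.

949 kN

A_b = π·27²/4 = 572.6 mm²; f_rv = 1000 × 1000 / (6 × 572.6) = 291.1 MPa.
F'_nt = 1.3 F_nt − (F_nt / φF_nv) f_rv = 1.3·780 − (780/(0.75·469))·291.1 = 368.5 MPa, capped at F_nt → F'_nt = 368.5 MPa.
R_n = F'_nt · A_b · n = 368.5 × 572.6 × 6 / 1000 = 1266 kN.
Design strength φR_n = 0.75 × 1266 = 949 kN.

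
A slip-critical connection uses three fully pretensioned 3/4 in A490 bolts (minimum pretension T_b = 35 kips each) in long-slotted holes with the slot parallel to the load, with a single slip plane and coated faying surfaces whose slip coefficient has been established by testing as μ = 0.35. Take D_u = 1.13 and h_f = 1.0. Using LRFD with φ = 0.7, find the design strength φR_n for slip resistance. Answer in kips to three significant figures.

R_n = μ · D_u · h_f · T_b · n_s · n_b = 0.35 × 1.13 × 1.0 × 35 × 1 × 3 = 41.53 kips.
Design strength φR_n = 0.7 × 41.53 = 29.1 kips.

29.1 kips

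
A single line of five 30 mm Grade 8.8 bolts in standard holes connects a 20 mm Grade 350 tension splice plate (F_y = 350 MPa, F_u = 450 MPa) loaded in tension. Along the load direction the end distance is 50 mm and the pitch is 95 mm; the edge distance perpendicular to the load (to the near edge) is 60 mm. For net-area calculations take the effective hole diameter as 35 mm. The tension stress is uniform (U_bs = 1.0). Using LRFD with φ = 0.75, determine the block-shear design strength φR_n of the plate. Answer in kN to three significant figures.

1390 kN

Shear plane L_v = 50 + 4·95 = 430 mm; A_gv = 430 × 20 = 8600 mm².
A_nv = (430 − 4.5·35) × 20 = 5450 mm².
A_nt = (60 − 0.5·35) × 20 = 850 mm².
0.6 F_u A_nv = 1472 kN; 0.6 F_y A_gv = 1806 kN → shear rupture governs the shear term.
R_n = 1472 + 1.0 × 450 × 850 / 1000 = 1854 kN.
Design strength φR_n = 0.75 × 1854 = 1390 kN.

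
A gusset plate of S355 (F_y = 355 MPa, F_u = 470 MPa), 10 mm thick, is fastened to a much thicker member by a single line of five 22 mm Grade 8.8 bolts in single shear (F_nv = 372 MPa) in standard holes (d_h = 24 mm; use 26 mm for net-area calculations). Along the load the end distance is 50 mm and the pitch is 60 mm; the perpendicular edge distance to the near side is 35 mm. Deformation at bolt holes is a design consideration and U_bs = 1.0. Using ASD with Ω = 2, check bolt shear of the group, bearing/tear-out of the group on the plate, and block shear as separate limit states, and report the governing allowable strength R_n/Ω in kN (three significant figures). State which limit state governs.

296 kN (block shear governs)

Bolt shear: A_b = π·22²/4 = 380.1 mm²; R_n = 372 × 380.1 × 5 × 1 / 1000 = 707 kN → 707 / 2 = 354 kN.
Bearing: edge l_c = 38, r_n = 214.3 kN; interior l_c = 36, r_n = 203 kN; R_n = 214.3 + 4·203 = 1026 kN → 513 kN.
Block shear: A_gv = 2900, A_nv = 1730, A_nt = 220 mm²; R_n = min(0.6F_uA_nv, 0.6F_yA_gv) + U_bs·F_u·A_nt = 591.3 kN → 296 kN.
Block shear governs: 296 kN.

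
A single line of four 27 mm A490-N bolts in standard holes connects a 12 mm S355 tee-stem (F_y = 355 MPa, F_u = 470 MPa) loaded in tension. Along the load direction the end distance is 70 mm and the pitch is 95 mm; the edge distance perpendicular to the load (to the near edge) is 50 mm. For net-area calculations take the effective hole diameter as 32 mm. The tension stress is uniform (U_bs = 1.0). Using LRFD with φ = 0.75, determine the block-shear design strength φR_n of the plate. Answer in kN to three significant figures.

761 kN

Shear plane L_v = 70 + 3·95 = 355 mm; A_gv = 355 × 12 = 4260 mm².
A_nv = (355 − 3.5·32) × 12 = 2916 mm².
A_nt = (50 − 0.5·32) × 12 = 408 mm².
0.6 F_u A_nv = 822.3 kN; 0.6 F_y A_gv = 907.4 kN → shear rupture governs the shear term.
R_n = 822.3 + 1.0 × 470 × 408 / 1000 = 1014 kN.
Design strength φR_n = 0.75 × 1014 = 761 kN.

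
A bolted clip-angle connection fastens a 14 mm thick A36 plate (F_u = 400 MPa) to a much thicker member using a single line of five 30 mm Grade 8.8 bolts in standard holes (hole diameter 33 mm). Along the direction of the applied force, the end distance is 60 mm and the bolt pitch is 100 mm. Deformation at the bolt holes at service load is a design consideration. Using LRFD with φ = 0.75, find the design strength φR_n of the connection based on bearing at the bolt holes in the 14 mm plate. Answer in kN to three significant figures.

Per bolt r_n = 1.2 l_c t F_u ≤ 2.4 d t F_u; upper limit = 2.4 × 30 × 14 × 400 / 1000 = 403.2 kN.
Edge bolt: l_c = 60 − 33/2 = 43.5 mm → 1.2 × 43.5 × 14 × 400 / 1000 = 292.3 → r_n = 292.3 kN.
Interior bolts: l_c = 100 − 33 = 67 mm → 1.2 × 67 × 14 × 400 / 1000 = 450.2 → r_n = 403.2 kN.
R_n = 1 × 292.3 + 4 × 403.2 = 1905 kN.
Design strength φR_n = 0.75 × 1905 = 1430 kN.

1430 kN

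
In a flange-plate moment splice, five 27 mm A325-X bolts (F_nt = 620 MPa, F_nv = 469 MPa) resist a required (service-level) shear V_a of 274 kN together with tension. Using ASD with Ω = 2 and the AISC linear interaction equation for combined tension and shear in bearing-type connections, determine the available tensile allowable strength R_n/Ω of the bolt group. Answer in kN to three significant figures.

791 kN

A_b = π·27²/4 = 572.6 mm²; f_rv = 274 × 1000 / (5 × 572.6) = 95.71 MPa.
F'_nt = 1.3 F_nt − (Ω F_nt / F_nv) f_rv = 1.3·620 − (2·620/469)·95.71 = 552.9 MPa, capped at F_nt → F'_nt = 552.9 MPa.
R_n = F'_nt · A_b · n = 552.9 × 572.6 × 5 / 1000 = 1583 kN.
Allowable strength R_n/Ω = 1583 / 2 = 791 kN.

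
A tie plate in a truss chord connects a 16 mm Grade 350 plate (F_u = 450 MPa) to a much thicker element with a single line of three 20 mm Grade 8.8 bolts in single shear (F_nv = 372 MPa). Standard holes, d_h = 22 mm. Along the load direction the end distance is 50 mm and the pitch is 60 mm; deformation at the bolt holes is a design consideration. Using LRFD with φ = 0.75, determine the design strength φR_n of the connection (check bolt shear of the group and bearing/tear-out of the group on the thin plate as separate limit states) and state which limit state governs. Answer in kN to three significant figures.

263 kN (bolt shear governs)

Bolt shear: A_b = π·20²/4 = 314.2 mm²; R_n = 372 × 314.2 × 3 × 1 / 1000 = 350.6 kN → 0.75 × 350.6 = 263 kN.
Bearing (1.2 l_c t F_u ≤ 2.4 d t F_u): upper limit = 2.4·20·16·450 / 1000 = 345.6 kN.
  Edge l_c = 50 − 22/2 = 39 → r_n = 337 kN; interior l_c = 60 − 22 = 38 → r_n = 328.3 kN.
  R_n,bearing = 1·337 + 2·328.3 = 993.6 kN → 0.75 × 993.6 = 745 kN.
Bolt shear governs: 263 kN.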